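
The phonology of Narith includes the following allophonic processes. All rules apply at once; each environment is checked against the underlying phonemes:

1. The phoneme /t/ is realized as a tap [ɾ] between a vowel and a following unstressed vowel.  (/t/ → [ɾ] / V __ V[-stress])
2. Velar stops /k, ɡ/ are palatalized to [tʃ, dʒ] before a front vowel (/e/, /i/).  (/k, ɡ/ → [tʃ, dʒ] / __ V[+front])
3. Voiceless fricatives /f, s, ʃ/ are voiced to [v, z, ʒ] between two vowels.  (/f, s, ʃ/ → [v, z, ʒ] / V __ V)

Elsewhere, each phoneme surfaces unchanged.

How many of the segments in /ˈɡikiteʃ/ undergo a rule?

Segments that undergo a rule: /ɡ/ → [dʒ] (rule 2); /k/ → [tʃ] (rule 2); /t/ → [ɾ] (rule 1).
All other segments surface unchanged.

3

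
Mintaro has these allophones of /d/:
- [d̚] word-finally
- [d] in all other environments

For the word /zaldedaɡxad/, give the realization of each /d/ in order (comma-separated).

Occurrence 1 (position 4): no conditioning environment matches → elsewhere allophone [d].
Occurrence 2 (position 6): no conditioning environment matches → elsewhere allophone [d].
Occurrence 3 (position 11): word-finally → [d̚].

[d], [d], [d̚]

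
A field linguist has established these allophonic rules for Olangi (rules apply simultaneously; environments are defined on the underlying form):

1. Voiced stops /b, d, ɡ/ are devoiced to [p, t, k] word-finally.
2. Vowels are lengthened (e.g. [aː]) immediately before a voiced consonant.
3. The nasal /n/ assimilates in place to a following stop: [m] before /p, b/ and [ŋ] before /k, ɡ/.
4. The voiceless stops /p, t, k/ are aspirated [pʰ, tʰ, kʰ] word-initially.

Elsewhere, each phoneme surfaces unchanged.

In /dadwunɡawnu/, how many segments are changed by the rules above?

Segments that undergo a rule: /a/ → [aː] (rule 2); /u/ → [uː] (rule 2); /n/ → [ŋ] (rule 3); /a/ → [aː] (rule 2).
All other segments surface unchanged.

4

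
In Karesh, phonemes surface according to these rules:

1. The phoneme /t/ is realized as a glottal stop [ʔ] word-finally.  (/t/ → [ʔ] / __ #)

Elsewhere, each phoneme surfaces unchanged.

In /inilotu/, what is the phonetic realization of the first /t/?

/t/ (between /o/ and /u/) is in the target of rule 1 but the environment (word-finally) is not met → [t].

[t]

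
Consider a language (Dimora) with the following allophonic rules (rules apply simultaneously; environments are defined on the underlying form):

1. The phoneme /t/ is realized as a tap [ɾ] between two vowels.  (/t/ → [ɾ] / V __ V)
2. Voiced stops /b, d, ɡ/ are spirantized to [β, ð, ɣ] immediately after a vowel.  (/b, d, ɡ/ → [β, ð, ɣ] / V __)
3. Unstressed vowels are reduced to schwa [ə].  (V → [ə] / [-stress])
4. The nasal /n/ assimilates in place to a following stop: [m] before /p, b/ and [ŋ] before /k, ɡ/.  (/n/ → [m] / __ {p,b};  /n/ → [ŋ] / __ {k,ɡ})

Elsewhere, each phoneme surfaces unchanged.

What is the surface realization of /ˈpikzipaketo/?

[ˈpikzəpəkəɾə]

/p/ (word-initial) is unaffected → [p].
/i/ (between /p/ and /k/) fails the environment for rule 3, so it stays [i].
/k/ — not in any rule's target class → [k].
/z/ (between /k/ and /i/) is unaffected → [z].
Rule 3 applies to /i/ (between /z/ and /p/: in an unstressed syllable) → [ə].
/p/ stays [p].
/a/ (between /p/ and /k/) occurs in an unstressed syllable → [ə] by rule 3.
/k/ (between /a/ and /e/) is unaffected → [k].
Rule 3 applies to /e/ (between /k/ and /t/: in an unstressed syllable) → [ə].
/t/ meets the environment for rule 1 (between two vowels) → [ɾ].
/o/ — word-final, in an unstressed syllable — surfaces as [ə] (rule 3).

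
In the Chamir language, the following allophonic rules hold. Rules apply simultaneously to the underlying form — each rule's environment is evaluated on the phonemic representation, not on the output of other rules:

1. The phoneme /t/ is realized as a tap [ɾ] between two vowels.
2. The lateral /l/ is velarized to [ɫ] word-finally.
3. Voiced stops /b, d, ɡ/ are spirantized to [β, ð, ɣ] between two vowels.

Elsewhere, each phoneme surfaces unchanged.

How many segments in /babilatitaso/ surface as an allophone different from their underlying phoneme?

3

Segments that undergo a rule: /b/ → [β] (rule 3); /t/ → [ɾ] (rule 1); /t/ → [ɾ] (rule 1).
All other segments surface unchanged.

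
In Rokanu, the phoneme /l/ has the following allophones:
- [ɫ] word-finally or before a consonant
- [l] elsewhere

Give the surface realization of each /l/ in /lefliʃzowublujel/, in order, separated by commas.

[l], [l], [l], [ɫ]

Occurrence 1 (position 1): no conditioning environment matches → elsewhere allophone [l].
Occurrence 2 (position 4): no conditioning environment matches → elsewhere allophone [l].
Occurrence 3 (position 12): no conditioning environment matches → elsewhere allophone [l].
Occurrence 4 (position 16): word-finally or before a consonant → [ɫ].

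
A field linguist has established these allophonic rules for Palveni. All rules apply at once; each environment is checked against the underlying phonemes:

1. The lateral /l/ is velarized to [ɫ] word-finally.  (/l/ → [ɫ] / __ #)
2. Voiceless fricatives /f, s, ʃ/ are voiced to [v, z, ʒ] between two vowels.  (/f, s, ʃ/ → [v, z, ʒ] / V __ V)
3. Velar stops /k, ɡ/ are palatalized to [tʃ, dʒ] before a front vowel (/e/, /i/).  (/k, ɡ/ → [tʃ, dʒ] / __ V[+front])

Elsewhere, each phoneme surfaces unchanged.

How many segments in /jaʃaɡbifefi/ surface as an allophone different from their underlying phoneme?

Segments that undergo a rule: /ʃ/ → [ʒ] (rule 2); /f/ → [v] (rule 2); /f/ → [v] (rule 2).
All other segments surface unchanged.

3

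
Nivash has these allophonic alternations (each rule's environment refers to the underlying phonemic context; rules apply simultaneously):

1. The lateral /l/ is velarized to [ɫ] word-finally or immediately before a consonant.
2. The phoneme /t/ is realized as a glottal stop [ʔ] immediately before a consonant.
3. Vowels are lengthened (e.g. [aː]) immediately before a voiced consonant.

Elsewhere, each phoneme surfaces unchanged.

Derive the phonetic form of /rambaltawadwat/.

/r/ stays [r].
Rule 3 applies to /a/ (between /r/ and /m/: before a voiced consonant) → [aː].
/m/ stays [m].
/b/ stays [b].
/a/ meets the environment for rule 3 (before a voiced consonant) → [aː].
/l/ (between /a/ and /t/) occurs word-finally or immediately before a consonant → [ɫ] by rule 1.
/t/ — between /l/ and /a/; rule 2 does not apply here → [t].
Rule 3 applies to /a/ (between /t/ and /w/: before a voiced consonant) → [aː].
/w/ — not in any rule's target class → [w].
/a/ (between /w/ and /d/): before a voiced consonant, so rule 3 applies → [aː].
/d/ — not in any rule's target class → [d].
/w/ — not in any rule's target class → [w].
/a/ — between /w/ and /t/; rule 3 does not apply here → [a].
/t/ (word-final) fails the environment for rule 2, so it stays [t].

[raːmbaːɫtaːwaːdwat]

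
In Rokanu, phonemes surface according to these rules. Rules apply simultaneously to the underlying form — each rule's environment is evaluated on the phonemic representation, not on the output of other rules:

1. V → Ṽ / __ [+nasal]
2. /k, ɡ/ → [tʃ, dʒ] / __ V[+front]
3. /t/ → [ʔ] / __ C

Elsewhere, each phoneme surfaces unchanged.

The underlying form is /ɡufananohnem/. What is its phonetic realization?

/ɡ/ (word-initial) fails the environment for rule 2, so it stays [ɡ].
/u/ (between /ɡ/ and /f/) is in the target of rule 1 but the environment (before a nasal consonant) is not met → [u].
/f/ — not in any rule's target class → [f].
/a/ (between /f/ and /n/) occurs before a nasal consonant → [ã] by rule 1.
/n/ stays [n].
/a/ meets the environment for rule 1 (before a nasal consonant) → [ã].
/n/ (between /a/ and /o/) is unaffected → [n].
/o/ (between /n/ and /h/) fails the environment for rule 1, so it stays [o].
/h/ stays [h].
/n/ (between /h/ and /e/): no rule targets it → [n].
/e/ (between /n/ and /m/): before a nasal consonant, so rule 1 applies → [ẽ].
/m/ (word-final) is unaffected → [m].

[ɡufãnãnohnẽm]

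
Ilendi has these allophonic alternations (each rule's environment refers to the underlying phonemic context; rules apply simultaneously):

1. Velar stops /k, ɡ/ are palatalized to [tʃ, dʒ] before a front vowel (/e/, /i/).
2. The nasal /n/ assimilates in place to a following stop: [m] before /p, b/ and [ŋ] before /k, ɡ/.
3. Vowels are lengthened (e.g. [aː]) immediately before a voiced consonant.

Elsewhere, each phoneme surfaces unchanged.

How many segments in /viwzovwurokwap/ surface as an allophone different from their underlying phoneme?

3

Segments that undergo a rule: /i/ → [iː] (rule 3); /o/ → [oː] (rule 3); /u/ → [uː] (rule 3).
All other segments surface unchanged.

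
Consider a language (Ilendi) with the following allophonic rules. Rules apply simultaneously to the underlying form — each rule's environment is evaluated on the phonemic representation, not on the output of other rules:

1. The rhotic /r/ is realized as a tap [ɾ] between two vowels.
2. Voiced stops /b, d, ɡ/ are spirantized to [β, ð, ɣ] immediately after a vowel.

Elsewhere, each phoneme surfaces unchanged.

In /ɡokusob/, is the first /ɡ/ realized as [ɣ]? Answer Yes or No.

/ɡ/ (word-initial): rule 2 targets it, but not immediately after a vowel → unchanged [ɡ].
The actual realization is [ɡ], not [ɣ].

No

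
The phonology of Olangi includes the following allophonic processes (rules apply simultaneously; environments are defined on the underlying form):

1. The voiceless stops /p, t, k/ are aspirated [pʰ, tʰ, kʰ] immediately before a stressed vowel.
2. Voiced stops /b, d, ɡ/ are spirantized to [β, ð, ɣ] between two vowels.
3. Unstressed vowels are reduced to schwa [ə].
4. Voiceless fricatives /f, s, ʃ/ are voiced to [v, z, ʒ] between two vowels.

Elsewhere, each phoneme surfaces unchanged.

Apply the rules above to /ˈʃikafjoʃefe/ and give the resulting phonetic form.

/ʃ/ (word-initial): rule 4 targets it, but not between two vowels → unchanged [ʃ].
/i/ (between /ʃ/ and /k/) fails the environment for rule 3, so it stays [i].
/k/ (between /i/ and /a/): rule 1 targets it, but not immediately before a stressed vowel → unchanged [k].
/a/ — between /k/ and /f/, in an unstressed syllable — surfaces as [ə] (rule 3).
/f/ (between /a/ and /j/) is in the target of rule 4 but the environment (between two vowels) is not met → [f].
/j/ — not in any rule's target class → [j].
/o/ (between /j/ and /ʃ/) occurs in an unstressed syllable → [ə] by rule 3.
Rule 4 applies to /ʃ/ (between /o/ and /e/: between two vowels) → [ʒ].
/e/ — between /ʃ/ and /f/, in an unstressed syllable — surfaces as [ə] (rule 3).
Rule 4 applies to /f/ (between /e/ and /e/: between two vowels) → [v].
/e/ meets the environment for rule 3 (in an unstressed syllable) → [ə].

[ˈʃikəfjəʒəvə]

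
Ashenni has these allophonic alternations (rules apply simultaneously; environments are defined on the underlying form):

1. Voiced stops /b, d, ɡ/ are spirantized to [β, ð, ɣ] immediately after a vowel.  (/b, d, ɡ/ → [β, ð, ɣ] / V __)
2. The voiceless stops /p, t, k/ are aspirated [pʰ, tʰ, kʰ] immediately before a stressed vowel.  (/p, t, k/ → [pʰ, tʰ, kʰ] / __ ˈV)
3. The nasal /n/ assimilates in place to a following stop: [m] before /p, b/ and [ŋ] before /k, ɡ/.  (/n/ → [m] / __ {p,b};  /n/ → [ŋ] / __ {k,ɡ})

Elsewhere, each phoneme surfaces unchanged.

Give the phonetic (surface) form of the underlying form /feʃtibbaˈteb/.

/t/ (between /ʃ/ and /i/) fails the environment for rule 2, so it stays [t].
Rule 1 applies to /b/ (between /i/ and /b/: immediately after a vowel) → [β].
/b/ (between /b/ and /a/) is in the target of rule 1 but the environment (immediately after a vowel) is not met → [b].
Rule 2 applies to /t/ (between /a/ and /e/: immediately before a stressed vowel) → [tʰ].
/b/ — word-final, immediately after a vowel — surfaces as [β] (rule 1).

[feʃtiβbaˈtʰeβ]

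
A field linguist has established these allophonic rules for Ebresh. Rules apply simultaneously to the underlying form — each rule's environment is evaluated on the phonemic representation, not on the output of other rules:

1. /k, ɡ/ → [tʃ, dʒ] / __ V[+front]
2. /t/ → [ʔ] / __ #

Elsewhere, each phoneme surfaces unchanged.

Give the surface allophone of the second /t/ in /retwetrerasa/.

/t/ — between /e/ and /r/; rule 2 does not apply here → [t].

[t]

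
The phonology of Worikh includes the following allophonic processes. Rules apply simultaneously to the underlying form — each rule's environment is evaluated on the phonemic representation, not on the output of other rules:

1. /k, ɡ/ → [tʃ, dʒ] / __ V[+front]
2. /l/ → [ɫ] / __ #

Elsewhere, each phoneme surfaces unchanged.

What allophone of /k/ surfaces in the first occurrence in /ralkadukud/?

[k]

/k/ (between /l/ and /a/) is in the target of rule 1 but the environment (before a front vowel) is not met → [k].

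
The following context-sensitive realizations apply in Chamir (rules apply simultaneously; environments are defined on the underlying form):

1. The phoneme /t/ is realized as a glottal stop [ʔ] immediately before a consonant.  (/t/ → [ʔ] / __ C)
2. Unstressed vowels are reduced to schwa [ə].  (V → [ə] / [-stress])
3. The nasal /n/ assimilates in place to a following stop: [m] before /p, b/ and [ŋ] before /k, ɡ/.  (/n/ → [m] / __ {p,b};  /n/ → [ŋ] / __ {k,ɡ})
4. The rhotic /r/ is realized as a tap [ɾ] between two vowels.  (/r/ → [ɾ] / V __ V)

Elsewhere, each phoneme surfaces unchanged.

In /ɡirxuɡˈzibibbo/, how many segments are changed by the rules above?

4

Segments that undergo a rule: /i/ → [ə] (rule 2); /u/ → [ə] (rule 2); /i/ → [ə] (rule 2); /o/ → [ə] (rule 2).
All other segments surface unchanged.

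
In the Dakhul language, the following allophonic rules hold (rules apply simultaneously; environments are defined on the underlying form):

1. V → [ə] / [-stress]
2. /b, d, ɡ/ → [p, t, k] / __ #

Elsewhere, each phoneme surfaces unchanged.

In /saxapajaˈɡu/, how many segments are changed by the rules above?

Segments that undergo a rule: /a/ → [ə] (rule 1); /a/ → [ə] (rule 1); /a/ → [ə] (rule 1); /a/ → [ə] (rule 1).
All other segments surface unchanged.

4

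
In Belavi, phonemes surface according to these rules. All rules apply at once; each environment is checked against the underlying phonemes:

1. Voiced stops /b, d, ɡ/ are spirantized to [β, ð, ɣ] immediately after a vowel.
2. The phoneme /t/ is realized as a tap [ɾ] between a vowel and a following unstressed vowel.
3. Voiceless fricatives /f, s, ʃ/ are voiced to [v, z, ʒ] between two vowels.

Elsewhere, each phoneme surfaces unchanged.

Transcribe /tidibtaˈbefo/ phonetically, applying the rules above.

/t/ (word-initial) is in the target of rule 2 but the environment (between a vowel and a following unstressed vowel) is not met → [t].
/i/ (between /t/ and /d/): no rule targets it → [i].
Rule 1 applies to /d/ (between /i/ and /i/: immediately after a vowel) → [ð].
/i/ — not in any rule's target class → [i].
/b/ — between /i/ and /t/, immediately after a vowel — surfaces as [β] (rule 1).
/t/ (between /b/ and /a/): rule 2 targets it, but not between a vowel and a following unstressed vowel → unchanged [t].
/a/ — not in any rule's target class → [a].
/b/ (between /a/ and /e/) occurs immediately after a vowel → [β] by rule 1.
/e/ (between /b/ and /f/) is unaffected → [e].
/f/ — between /e/ and /o/, between two vowels — surfaces as [v] (rule 3).
/o/ — not in any rule's target class → [o].

[tiðiβtaˈβevo]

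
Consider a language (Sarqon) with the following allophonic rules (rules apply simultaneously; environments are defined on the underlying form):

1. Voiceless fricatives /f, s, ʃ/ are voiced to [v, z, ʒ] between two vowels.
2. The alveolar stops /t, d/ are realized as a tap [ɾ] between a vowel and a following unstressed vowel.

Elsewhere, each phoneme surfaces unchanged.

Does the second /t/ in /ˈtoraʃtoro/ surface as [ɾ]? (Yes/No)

No

/t/ — between /ʃ/ and /o/; rule 2 does not apply here → [t].
The actual realization is [t], not [ɾ].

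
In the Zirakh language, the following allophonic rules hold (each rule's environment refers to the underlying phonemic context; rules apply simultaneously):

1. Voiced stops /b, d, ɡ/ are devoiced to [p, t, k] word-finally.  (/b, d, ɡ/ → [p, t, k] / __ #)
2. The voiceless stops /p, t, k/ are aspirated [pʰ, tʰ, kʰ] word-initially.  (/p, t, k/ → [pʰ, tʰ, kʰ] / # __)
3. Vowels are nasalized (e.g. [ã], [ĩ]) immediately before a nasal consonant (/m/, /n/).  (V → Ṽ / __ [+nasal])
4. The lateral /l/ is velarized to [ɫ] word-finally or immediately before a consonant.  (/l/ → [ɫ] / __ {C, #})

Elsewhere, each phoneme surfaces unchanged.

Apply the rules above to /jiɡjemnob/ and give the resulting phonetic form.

/j/ (word-initial) is unaffected → [j].
/i/ (between /j/ and /ɡ/) is in the target of rule 3 but the environment (before a nasal consonant) is not met → [i].
/ɡ/ — between /i/ and /j/; rule 1 does not apply here → [ɡ].
/j/ (between /ɡ/ and /e/) is unaffected → [j].
/e/ — between /j/ and /m/, before a nasal consonant — surfaces as [ẽ] (rule 3).
/m/ stays [m].
/n/ (between /m/ and /o/) is unaffected → [n].
/o/ — between /n/ and /b/; rule 3 does not apply here → [o].
/b/ meets the environment for rule 1 (word-finally) → [p].

[jiɡjẽmnop]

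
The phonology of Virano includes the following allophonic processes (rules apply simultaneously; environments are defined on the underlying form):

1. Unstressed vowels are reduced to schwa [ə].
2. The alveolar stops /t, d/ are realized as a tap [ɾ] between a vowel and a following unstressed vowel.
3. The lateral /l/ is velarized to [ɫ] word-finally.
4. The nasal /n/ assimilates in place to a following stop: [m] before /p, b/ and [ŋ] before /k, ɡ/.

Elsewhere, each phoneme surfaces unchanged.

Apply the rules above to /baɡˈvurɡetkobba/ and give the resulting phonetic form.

/b/ (word-initial) is unaffected → [b].
/a/ meets the environment for rule 1 (in an unstressed syllable) → [ə].
/ɡ/ (between /a/ and /v/) is unaffected → [ɡ].
/v/ (between /ɡ/ and /u/): no rule targets it → [v].
/u/ (between /v/ and /r/): rule 1 targets it, but not in an unstressed syllable → unchanged [u].
/r/ — not in any rule's target class → [r].
/ɡ/ (between /r/ and /e/) is unaffected → [ɡ].
/e/ (between /ɡ/ and /t/) occurs in an unstressed syllable → [ə] by rule 1.
/t/ (between /e/ and /k/) fails the environment for rule 2, so it stays [t].
/k/ (between /t/ and /o/): no rule targets it → [k].
/o/ — between /k/ and /b/, in an unstressed syllable — surfaces as [ə] (rule 1).
/b/ (between /o/ and /b/): no rule targets it → [b].
/b/ (between /b/ and /a/) is unaffected → [b].
/a/ (word-final): in an unstressed syllable, so rule 1 applies → [ə].

[bəɡˈvurɡətkəbbə]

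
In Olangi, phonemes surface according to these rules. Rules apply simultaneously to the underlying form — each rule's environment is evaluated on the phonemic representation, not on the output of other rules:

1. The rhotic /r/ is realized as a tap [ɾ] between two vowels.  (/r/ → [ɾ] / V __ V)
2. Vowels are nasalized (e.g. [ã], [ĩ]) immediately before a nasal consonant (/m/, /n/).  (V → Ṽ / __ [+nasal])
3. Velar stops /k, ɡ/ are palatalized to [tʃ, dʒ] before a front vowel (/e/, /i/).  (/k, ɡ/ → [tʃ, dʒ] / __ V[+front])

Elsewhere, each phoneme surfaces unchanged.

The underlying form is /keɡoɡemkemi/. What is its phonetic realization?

/k/ meets the environment for rule 3 (before a front vowel) → [tʃ].
/e/ (between /k/ and /ɡ/) is in the target of rule 2 but the environment (before a nasal consonant) is not met → [e].
/ɡ/ (between /e/ and /o/) fails the environment for rule 3, so it stays [ɡ].
/o/ (between /ɡ/ and /ɡ/) fails the environment for rule 2, so it stays [o].
Rule 3 applies to /ɡ/ (between /o/ and /e/: before a front vowel) → [dʒ].
/e/ — between /ɡ/ and /m/, before a nasal consonant — surfaces as [ẽ] (rule 2).
/m/ (between /e/ and /k/) is unaffected → [m].
/k/ — between /m/ and /e/, before a front vowel — surfaces as [tʃ] (rule 3).
/e/ — between /k/ and /m/, before a nasal consonant — surfaces as [ẽ] (rule 2).
/m/ (between /e/ and /i/): no rule targets it → [m].
/i/ (word-final) fails the environment for rule 2, so it stays [i].

[tʃeɡodʒẽmtʃẽmi]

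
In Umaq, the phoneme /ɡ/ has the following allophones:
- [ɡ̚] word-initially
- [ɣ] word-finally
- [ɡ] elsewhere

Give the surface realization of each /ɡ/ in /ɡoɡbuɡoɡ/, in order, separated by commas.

Occurrence 1 (position 1): word-initially → [ɡ̚].
Occurrence 2 (position 3): no conditioning environment matches → elsewhere allophone [ɡ].
Occurrence 3 (position 6): no conditioning environment matches → elsewhere allophone [ɡ].
Occurrence 4 (position 8): word-finally → [ɣ].

[ɡ̚], [ɡ], [ɡ], [ɣ]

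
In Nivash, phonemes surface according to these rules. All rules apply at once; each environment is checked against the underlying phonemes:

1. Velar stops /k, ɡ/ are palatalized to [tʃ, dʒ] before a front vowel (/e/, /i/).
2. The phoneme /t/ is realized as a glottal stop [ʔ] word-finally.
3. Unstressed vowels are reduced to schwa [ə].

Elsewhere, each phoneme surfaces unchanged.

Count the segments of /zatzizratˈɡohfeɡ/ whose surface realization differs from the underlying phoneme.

Segments that undergo a rule: /a/ → [ə] (rule 3); /i/ → [ə] (rule 3); /a/ → [ə] (rule 3); /e/ → [ə] (rule 3).
All other segments surface unchanged.

4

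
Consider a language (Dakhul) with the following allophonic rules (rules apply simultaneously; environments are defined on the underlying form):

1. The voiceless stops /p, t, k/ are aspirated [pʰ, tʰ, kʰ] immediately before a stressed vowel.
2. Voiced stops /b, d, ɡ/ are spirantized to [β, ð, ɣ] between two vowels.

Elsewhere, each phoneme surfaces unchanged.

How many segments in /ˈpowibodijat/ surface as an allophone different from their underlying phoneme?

Segments that undergo a rule: /p/ → [pʰ] (rule 1); /b/ → [β] (rule 2); /d/ → [ð] (rule 2).
All other segments surface unchanged.

3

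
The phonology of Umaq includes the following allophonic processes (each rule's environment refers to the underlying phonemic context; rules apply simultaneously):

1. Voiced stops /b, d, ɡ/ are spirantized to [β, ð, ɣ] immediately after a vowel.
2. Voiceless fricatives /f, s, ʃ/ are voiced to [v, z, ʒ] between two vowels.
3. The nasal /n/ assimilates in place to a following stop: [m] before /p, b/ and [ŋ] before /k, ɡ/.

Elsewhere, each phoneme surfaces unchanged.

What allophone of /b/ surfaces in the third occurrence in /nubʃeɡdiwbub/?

[β]

/b/ meets the environment for rule 1 (immediately after a vowel) → [β].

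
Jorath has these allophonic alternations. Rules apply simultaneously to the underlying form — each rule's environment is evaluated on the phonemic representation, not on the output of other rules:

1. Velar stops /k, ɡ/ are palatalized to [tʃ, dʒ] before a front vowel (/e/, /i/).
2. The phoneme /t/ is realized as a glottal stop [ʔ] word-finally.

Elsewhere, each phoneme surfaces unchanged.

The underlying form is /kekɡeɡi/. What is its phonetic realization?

/k/ meets the environment for rule 1 (before a front vowel) → [tʃ].
/e/ (between /k/ and /k/): no rule targets it → [e].
/k/ (between /e/ and /ɡ/) is in the target of rule 1 but the environment (before a front vowel) is not met → [k].
/ɡ/ (between /k/ and /e/): before a front vowel, so rule 1 applies → [dʒ].
/e/ — not in any rule's target class → [e].
/ɡ/ meets the environment for rule 1 (before a front vowel) → [dʒ].
/i/ (word-final): no rule targets it → [i].

[tʃekdʒedʒi]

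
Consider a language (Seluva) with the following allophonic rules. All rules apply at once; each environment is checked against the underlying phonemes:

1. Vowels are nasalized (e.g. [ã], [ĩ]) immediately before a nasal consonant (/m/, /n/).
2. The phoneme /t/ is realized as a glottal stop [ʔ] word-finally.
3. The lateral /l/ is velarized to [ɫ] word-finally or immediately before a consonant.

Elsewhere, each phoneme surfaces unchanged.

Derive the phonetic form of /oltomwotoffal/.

/o/ (word-initial) is in the target of rule 1 but the environment (before a nasal consonant) is not met → [o].
Rule 3 applies to /l/ (between /o/ and /t/: word-finally or immediately before a consonant) → [ɫ].
/t/ (between /l/ and /o/) fails the environment for rule 2, so it stays [t].
/o/ (between /t/ and /m/): before a nasal consonant, so rule 1 applies → [õ].
/m/ (between /o/ and /w/): no rule targets it → [m].
/w/ (between /m/ and /o/): no rule targets it → [w].
/o/ (between /w/ and /t/) fails the environment for rule 1, so it stays [o].
/t/ (between /o/ and /o/) fails the environment for rule 2, so it stays [t].
/o/ (between /t/ and /f/) fails the environment for rule 1, so it stays [o].
/f/ stays [f].
/f/ (between /f/ and /a/): no rule targets it → [f].
/a/ (between /f/ and /l/) fails the environment for rule 1, so it stays [a].
Rule 3 applies to /l/ (word-final: word-finally or immediately before a consonant) → [ɫ].

[oɫtõmwotoffaɫ]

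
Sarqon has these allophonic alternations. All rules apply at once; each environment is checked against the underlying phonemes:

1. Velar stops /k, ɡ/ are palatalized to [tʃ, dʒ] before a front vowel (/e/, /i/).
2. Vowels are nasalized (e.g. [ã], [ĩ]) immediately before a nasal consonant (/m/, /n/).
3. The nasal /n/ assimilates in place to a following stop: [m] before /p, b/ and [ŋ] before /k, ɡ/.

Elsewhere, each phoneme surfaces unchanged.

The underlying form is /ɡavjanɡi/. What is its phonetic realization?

/ɡ/ — word-initial; rule 1 does not apply here → [ɡ].
/a/ (between /ɡ/ and /v/) is in the target of rule 2 but the environment (before a nasal consonant) is not met → [a].
/v/ (between /a/ and /j/): no rule targets it → [v].
/j/ (between /v/ and /a/) is unaffected → [j].
/a/ (between /j/ and /n/): before a nasal consonant, so rule 2 applies → [ã].
/n/ (between /a/ and /ɡ/): before a labial or velar stop, so rule 3 applies → [ŋ].
/ɡ/ (between /n/ and /i/): before a front vowel, so rule 1 applies → [dʒ].
/i/ (word-final): rule 2 targets it, but not before a nasal consonant → unchanged [i].

[ɡavjãŋdʒi]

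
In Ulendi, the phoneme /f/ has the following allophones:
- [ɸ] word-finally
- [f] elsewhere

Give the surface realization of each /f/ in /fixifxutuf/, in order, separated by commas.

Occurrence 1 (position 1): no conditioning environment matches → elsewhere allophone [f].
Occurrence 2 (position 5): no conditioning environment matches → elsewhere allophone [f].
Occurrence 3 (position 10): word-finally → [ɸ].

[f], [f], [ɸ]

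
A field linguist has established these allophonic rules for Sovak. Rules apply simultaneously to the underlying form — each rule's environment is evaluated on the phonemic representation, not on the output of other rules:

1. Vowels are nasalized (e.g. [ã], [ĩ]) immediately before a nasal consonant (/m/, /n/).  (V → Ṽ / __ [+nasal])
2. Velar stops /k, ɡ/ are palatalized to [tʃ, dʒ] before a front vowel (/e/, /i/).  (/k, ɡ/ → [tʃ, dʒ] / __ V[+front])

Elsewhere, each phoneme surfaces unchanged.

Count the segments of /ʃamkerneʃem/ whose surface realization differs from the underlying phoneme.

Segments that undergo a rule: /a/ → [ã] (rule 1); /k/ → [tʃ] (rule 2); /e/ → [ẽ] (rule 1).
All other segments surface unchanged.

3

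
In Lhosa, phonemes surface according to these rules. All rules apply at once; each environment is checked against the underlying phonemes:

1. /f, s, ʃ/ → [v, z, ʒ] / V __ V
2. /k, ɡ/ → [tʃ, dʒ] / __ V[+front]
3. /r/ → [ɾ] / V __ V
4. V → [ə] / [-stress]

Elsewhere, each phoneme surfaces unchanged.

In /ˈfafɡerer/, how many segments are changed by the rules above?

4

Segments that undergo a rule: /ɡ/ → [dʒ] (rule 2); /e/ → [ə] (rule 4); /r/ → [ɾ] (rule 3); /e/ → [ə] (rule 4).
All other segments surface unchanged.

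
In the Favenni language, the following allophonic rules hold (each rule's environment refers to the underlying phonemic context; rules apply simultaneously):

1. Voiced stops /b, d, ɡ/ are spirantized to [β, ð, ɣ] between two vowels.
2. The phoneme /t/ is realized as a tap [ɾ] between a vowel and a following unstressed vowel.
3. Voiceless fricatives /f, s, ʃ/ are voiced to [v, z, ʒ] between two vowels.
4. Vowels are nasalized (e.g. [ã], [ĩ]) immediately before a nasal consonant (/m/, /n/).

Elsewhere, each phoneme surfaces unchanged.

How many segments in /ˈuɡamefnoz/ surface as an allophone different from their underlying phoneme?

2

Segments that undergo a rule: /ɡ/ → [ɣ] (rule 1); /a/ → [ã] (rule 4).
All other segments surface unchanged.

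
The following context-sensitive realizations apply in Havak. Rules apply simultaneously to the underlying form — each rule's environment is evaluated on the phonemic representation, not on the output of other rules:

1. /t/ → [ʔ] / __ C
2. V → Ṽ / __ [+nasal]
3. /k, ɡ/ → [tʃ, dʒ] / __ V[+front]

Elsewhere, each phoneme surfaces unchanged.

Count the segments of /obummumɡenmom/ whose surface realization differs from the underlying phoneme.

Segments that undergo a rule: /u/ → [ũ] (rule 2); /u/ → [ũ] (rule 2); /ɡ/ → [dʒ] (rule 3); /e/ → [ẽ] (rule 2); /o/ → [õ] (rule 2).
All other segments surface unchanged.

5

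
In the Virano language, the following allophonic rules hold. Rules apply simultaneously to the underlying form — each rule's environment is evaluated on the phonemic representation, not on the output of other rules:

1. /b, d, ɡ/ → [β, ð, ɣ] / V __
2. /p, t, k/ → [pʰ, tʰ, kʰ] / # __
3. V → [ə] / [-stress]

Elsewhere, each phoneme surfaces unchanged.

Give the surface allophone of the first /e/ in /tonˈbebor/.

[e]

/e/ (between /b/ and /b/) fails the environment for rule 3, so it stays [e].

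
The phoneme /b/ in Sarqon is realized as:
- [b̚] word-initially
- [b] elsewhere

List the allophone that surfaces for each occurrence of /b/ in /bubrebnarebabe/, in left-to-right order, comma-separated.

[b̚], [b], [b], [b], [b]

Occurrence 1 (position 1): word-initially → [b̚].
Occurrence 2 (position 3): no conditioning environment matches → elsewhere allophone [b].
Occurrence 3 (position 6): no conditioning environment matches → elsewhere allophone [b].
Occurrence 4 (position 11): no conditioning environment matches → elsewhere allophone [b].
Occurrence 5 (position 13): no conditioning environment matches → elsewhere allophone [b].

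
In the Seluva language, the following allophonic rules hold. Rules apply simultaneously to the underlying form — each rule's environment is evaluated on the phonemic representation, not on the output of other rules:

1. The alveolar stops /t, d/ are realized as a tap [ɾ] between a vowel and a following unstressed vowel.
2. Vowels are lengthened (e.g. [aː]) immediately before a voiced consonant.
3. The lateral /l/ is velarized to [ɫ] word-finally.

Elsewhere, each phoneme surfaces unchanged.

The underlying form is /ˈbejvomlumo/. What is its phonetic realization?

/b/ (word-initial): no rule targets it → [b].
/e/ (between /b/ and /j/): before a voiced consonant, so rule 2 applies → [eː].
/j/ (between /e/ and /v/) is unaffected → [j].
/v/ — not in any rule's target class → [v].
/o/ meets the environment for rule 2 (before a voiced consonant) → [oː].
/m/ (between /o/ and /l/): no rule targets it → [m].
/l/ (between /m/ and /u/): rule 3 targets it, but not word-finally → unchanged [l].
/u/ — between /l/ and /m/, before a voiced consonant — surfaces as [uː] (rule 2).
/m/ (between /u/ and /o/): no rule targets it → [m].
/o/ (word-final): rule 2 targets it, but not before a voiced consonant → unchanged [o].

[ˈbeːjvoːmluːmo]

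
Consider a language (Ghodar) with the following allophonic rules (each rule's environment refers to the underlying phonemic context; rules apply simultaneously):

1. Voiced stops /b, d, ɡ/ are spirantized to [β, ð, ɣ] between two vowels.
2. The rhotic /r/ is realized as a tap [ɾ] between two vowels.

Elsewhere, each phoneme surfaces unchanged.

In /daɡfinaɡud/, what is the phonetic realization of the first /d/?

[d]

/d/ — word-initial; rule 1 does not apply here → [d].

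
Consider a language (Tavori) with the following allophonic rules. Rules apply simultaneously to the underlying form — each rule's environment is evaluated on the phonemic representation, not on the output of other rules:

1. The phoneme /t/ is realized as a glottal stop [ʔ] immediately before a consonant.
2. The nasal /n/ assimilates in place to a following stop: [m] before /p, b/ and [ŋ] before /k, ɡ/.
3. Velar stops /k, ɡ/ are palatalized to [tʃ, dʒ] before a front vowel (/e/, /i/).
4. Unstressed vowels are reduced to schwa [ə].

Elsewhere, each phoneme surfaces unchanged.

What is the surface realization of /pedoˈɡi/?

[pədəˈdʒi]

/e/ (between /p/ and /d/) occurs in an unstressed syllable → [ə] by rule 4.
/o/ meets the environment for rule 4 (in an unstressed syllable) → [ə].
/ɡ/ (between /o/ and /i/): before a front vowel, so rule 3 applies → [dʒ].
/i/ (word-final) is in the target of rule 4 but the environment (in an unstressed syllable) is not met → [i].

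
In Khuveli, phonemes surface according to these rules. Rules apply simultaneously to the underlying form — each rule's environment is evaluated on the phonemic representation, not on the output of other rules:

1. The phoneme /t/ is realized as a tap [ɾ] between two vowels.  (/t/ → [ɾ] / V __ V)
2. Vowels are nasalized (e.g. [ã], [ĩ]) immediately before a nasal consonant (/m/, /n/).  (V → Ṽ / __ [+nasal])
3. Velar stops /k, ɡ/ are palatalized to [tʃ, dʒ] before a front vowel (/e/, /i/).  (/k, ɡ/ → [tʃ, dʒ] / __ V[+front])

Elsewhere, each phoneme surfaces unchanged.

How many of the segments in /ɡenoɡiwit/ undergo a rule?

3

Segments that undergo a rule: /ɡ/ → [dʒ] (rule 3); /e/ → [ẽ] (rule 2); /ɡ/ → [dʒ] (rule 3).
All other segments surface unchanged.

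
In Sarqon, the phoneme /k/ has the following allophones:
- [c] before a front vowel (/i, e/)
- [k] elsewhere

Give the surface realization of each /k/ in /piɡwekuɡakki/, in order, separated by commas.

[k], [k], [c]

Occurrence 1 (position 6): no conditioning environment matches → elsewhere allophone [k].
Occurrence 2 (position 10): no conditioning environment matches → elsewhere allophone [k].
Occurrence 3 (position 11): before a front vowel → [c].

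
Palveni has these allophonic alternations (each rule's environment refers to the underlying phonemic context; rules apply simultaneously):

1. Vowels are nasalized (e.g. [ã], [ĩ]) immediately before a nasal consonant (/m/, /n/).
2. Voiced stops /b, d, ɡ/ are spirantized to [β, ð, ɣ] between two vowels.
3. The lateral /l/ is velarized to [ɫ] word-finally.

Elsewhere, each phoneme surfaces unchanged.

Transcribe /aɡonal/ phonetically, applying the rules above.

/a/ — word-initial; rule 1 does not apply here → [a].
/ɡ/ — between /a/ and /o/, between two vowels — surfaces as [ɣ] (rule 2).
/o/ — between /ɡ/ and /n/, before a nasal consonant — surfaces as [õ] (rule 1).
/n/ (between /o/ and /a/) is unaffected → [n].
/a/ — between /n/ and /l/; rule 1 does not apply here → [a].
Rule 3 applies to /l/ (word-final: word-finally) → [ɫ].

[aɣõnaɫ]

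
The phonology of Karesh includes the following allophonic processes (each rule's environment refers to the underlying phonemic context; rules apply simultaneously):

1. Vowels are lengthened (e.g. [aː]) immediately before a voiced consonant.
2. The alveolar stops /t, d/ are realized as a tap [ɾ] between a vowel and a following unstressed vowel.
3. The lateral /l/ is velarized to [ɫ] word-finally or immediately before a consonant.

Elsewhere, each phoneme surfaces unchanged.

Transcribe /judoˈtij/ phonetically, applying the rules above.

[juːɾoˈtiːj]

/j/ (word-initial) is unaffected → [j].
/u/ (between /j/ and /d/) occurs before a voiced consonant → [uː] by rule 1.
/d/ (between /u/ and /o/) occurs between a vowel and a following unstressed vowel → [ɾ] by rule 2.
/o/ (between /d/ and /t/): rule 1 targets it, but not before a voiced consonant → unchanged [o].
/t/ (between /o/ and /i/) is in the target of rule 2 but the environment (between a vowel and a following unstressed vowel) is not met → [t].
/i/ — between /t/ and /j/, before a voiced consonant — surfaces as [iː] (rule 1).
/j/ (word-final) is unaffected → [j].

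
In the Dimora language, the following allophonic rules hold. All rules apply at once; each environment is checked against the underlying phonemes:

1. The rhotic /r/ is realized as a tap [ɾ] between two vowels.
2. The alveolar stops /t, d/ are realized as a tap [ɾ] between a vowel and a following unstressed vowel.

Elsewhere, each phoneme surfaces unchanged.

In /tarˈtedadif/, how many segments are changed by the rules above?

2

Segments that undergo a rule: /d/ → [ɾ] (rule 2); /d/ → [ɾ] (rule 2).
All other segments surface unchanged.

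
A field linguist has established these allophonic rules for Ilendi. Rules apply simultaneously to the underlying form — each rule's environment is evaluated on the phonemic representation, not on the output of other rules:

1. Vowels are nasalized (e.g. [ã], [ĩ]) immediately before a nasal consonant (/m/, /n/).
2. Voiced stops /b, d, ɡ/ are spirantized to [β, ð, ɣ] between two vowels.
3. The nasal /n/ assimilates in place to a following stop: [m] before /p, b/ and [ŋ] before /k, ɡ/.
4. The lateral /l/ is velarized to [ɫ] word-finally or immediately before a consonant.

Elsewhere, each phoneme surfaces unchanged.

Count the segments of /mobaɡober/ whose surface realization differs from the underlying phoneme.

3

Segments that undergo a rule: /b/ → [β] (rule 2); /ɡ/ → [ɣ] (rule 2); /b/ → [β] (rule 2).
All other segments surface unchanged.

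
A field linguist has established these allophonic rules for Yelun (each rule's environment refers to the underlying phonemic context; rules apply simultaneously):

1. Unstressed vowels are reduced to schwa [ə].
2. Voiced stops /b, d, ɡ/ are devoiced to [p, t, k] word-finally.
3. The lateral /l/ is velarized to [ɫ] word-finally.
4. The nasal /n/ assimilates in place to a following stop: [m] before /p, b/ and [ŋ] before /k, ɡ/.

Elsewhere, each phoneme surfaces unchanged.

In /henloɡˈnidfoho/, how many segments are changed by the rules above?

4

Segments that undergo a rule: /e/ → [ə] (rule 1); /o/ → [ə] (rule 1); /o/ → [ə] (rule 1); /o/ → [ə] (rule 1).
All other segments surface unchanged.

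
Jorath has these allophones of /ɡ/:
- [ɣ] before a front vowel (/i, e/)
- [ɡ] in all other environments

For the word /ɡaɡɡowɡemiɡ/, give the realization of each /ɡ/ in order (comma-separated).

[ɡ], [ɡ], [ɡ], [ɣ], [ɡ]

Occurrence 1 (position 1): no conditioning environment matches → elsewhere allophone [ɡ].
Occurrence 2 (position 3): no conditioning environment matches → elsewhere allophone [ɡ].
Occurrence 3 (position 4): no conditioning environment matches → elsewhere allophone [ɡ].
Occurrence 4 (position 7): before a front vowel (/i, e/) → [ɣ].
Occurrence 5 (position 11): no conditioning environment matches → elsewhere allophone [ɡ].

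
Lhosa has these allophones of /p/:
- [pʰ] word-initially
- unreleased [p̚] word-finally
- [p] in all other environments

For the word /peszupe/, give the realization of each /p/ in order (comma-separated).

[pʰ], [p]

Occurrence 1 (position 1): word-initially → [pʰ].
Occurrence 2 (position 6): no conditioning environment matches → elsewhere allophone [p].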